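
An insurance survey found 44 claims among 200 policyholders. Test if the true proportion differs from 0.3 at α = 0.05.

p̂ = 0.22, p₀ = 0.3. z = (p̂ - p₀)/√(p₀(1-p₀)/n) = -2.469. Critical: ±1.96. Reject H₀.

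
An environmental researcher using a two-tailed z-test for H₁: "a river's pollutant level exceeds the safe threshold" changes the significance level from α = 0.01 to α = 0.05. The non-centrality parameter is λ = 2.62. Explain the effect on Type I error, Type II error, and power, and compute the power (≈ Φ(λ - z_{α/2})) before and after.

Increasing α from 0.01 to 0.05:
• Type I error rate increases (α is the Type I rate by definition).
• Critical value moves from z_{α/2} = 2.576 to 1.96, so power = Φ(λ - z_{α/2}) goes from Φ(2.62 - 2.576) = 0.518 to Φ(2.62 - 1.96) = 0.745.
• Type II error rate β = 1 - power therefore decreases (0.482 → 0.255).
Appropriate when false negatives are costly — here, allowing unsafe pollution to continue.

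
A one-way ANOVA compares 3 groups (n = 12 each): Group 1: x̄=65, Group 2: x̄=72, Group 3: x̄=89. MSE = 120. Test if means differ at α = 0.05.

Grand mean = 75.33. SS_between = 3656.0, MS_between = 1828.0. F = 15.233, F_crit ≈ 3.285. Reject H₀.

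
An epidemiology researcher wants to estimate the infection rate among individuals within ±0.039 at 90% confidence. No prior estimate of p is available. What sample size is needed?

Conservative approach: use p = 0.5 (maximizes p(1-p) = 0.25). n = z²(0.25)/E² = 1.645²×0.25/0.039² = 444.8 → n = 445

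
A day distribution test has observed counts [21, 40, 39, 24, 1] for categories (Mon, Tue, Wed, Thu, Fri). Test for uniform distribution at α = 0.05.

Expected = 25 each. χ² = Σ(O-E)²/E = 40.56. df = 4, critical value = 9.488. Reject H₀.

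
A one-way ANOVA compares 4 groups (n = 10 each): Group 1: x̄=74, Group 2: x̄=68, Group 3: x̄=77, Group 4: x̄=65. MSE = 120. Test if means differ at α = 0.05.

Grand mean = 71.0. SS_between = 900.0, MS_between = 300.0. F = 2.5, F_crit ≈ 2.866. Fail to reject H₀.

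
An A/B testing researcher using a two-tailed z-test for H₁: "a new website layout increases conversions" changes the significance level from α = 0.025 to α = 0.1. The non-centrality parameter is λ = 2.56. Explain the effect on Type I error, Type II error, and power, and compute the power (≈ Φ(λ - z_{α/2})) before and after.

Increasing α from 0.025 to 0.1:
• Type I error rate increases (α is the Type I rate by definition).
• Critical value moves from z_{α/2} = 2.241 to 1.645, so power = Φ(λ - z_{α/2}) goes from Φ(2.56 - 2.241) = 0.625 to Φ(2.56 - 1.645) = 0.82.
• Type II error rate β = 1 - power therefore decreases (0.375 → 0.18).
Appropriate when false negatives are costly — here, discarding a layout that would have improved conversions — lost revenue.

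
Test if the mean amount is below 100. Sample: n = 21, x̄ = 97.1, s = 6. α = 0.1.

t = (97.1 - 100)/(6/√21) = -2.215, df = 20. Critical t = -1.325. Reject H₀.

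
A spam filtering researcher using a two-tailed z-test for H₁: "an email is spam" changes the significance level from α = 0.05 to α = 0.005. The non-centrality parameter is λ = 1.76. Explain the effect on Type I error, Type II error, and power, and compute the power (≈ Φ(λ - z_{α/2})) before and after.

Decreasing α from 0.05 to 0.005:
• Type I error rate decreases (α is the Type I rate by definition).
• Critical value moves from z_{α/2} = 1.96 to 2.807, so power = Φ(λ - z_{α/2}) goes from Φ(1.76 - 1.96) = 0.421 to Φ(1.76 - 2.807) = 0.148.
• Type II error rate β = 1 - power therefore increases (0.579 → 0.852).
Appropriate when false positives are costly — here, a legitimate email is sent to the spam folder and the user misses it.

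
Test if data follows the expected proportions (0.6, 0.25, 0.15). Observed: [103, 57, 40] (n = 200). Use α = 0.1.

Expected: [120.0, 50.0, 30.0]. χ² = 6.722. df = 2, critical = 4.605. Reject H₀.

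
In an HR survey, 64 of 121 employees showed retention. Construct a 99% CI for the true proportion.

p̂ = 0.529. CI = p̂ ± z*√(p̂(1-p̂)/n) = (0.412, 0.646)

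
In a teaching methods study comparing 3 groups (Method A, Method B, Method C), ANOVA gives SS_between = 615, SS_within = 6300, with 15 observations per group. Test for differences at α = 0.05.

df_between = 2, df_within = 42. F = MS_between/MS_within = 307.5/150.0 = 2.05. F_crit ≈ 3.22. Fail to reject H₀.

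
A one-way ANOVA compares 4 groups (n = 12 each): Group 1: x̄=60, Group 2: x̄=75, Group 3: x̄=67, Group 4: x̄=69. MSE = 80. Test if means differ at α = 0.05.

Grand mean = 67.75. SS_between = 1377.0, MS_between = 459.0. F = 5.737, F_crit ≈ 2.816. Reject H₀.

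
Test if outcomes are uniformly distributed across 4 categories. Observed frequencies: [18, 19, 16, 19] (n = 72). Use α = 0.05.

Expected = 18 each. χ² = Σ(O-E)²/E = 0.333. df = 3, critical value = 7.815. Fail to reject H₀.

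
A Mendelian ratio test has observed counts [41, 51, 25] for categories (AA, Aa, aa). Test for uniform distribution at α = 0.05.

Expected = 39 each. χ² = Σ(O-E)²/E = 8.821. df = 2, critical value = 5.991. Reject H₀.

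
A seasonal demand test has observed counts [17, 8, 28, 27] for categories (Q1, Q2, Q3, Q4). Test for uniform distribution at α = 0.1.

Expected = 20 each. χ² = Σ(O-E)²/E = 13.3. df = 3, critical value = 6.251. Reject H₀.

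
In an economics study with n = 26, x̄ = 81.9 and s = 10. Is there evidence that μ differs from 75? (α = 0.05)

t = (x̄ - μ₀)/(s/√n) = (81.9 - 75)/(10/√26) = 3.518. df = 25, critical t = ±2.06. Reject H₀.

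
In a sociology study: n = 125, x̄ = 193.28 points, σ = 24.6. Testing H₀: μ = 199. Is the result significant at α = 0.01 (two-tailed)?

z = (193.28 - 199)/(24.6/√125) = -2.6. Since |z| > 2.576, significant at α = 0.01.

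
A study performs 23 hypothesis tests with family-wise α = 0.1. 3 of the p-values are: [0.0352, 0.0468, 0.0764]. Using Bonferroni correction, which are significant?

Bonferroni α = 0.1/23 = 0.00435. None of the given p-values are significant.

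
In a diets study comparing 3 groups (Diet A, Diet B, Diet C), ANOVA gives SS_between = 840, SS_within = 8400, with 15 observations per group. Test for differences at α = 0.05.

df_between = 2, df_within = 42. F = MS_between/MS_within = 420.0/200.0 = 2.1. F_crit ≈ 3.22. Fail to reject H₀.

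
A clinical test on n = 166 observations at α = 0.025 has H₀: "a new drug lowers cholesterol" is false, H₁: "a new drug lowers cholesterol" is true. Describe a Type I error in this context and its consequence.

Type I error: rejecting H₀ when it is true — concluding that a new drug lowers cholesterol when in fact it is not. Consequence: approving an ineffective drug — patients take a useless medication and may skip effective alternatives.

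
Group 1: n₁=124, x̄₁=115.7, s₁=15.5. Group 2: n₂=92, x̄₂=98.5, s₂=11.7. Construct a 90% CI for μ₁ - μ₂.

Difference = 17.2. SE = √(15.5²/124 + 11.7²/92) = 1.851. CI = (14.16, 20.24)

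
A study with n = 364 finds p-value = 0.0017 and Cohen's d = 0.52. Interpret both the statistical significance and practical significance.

Statistically significant (p = 0.0017 < 0.05). Cohen's d = 0.52 indicates a medium effect size. Both statistical and practical significance should be considered.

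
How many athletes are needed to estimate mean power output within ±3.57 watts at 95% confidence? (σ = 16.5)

n = (z*σ/E)² = (1.96×16.5/3.57)² = 82.1 → n = 83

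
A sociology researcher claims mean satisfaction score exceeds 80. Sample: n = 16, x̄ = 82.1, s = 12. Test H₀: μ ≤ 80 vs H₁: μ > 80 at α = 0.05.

t = (82.1 - 80)/(12/√16) = 0.7, df = 15. Critical t = 1.753. Fail to reject H₀.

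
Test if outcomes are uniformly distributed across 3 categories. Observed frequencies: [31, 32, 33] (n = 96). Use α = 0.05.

Expected = 32 each. χ² = Σ(O-E)²/E = 0.062. df = 2, critical value = 5.991. Fail to reject H₀.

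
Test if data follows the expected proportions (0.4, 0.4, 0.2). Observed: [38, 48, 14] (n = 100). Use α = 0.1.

Expected: [40.0, 40.0, 20.0]. χ² = 3.5. df = 2, critical = 4.605. Fail to reject H₀.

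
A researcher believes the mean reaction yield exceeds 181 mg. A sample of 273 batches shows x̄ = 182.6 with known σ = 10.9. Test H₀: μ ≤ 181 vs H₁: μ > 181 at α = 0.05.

z = 2.425. Critical value: 1.645. Reject H₀.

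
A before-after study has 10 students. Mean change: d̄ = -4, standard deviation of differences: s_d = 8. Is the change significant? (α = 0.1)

t = d̄/(s_d/√n) = -4/(8/√10) = -1.581. df = 9, critical t = ±1.833. Fail to reject H₀.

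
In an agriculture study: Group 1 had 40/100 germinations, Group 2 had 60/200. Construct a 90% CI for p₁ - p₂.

p̂₁ = 0.4, p̂₂ = 0.3. Difference = 0.1. CI = (0.003, 0.197)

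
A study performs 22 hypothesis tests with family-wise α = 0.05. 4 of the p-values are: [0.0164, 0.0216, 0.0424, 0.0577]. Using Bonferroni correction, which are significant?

Bonferroni α = 0.05/22 = 0.00227. None of the given p-values are significant.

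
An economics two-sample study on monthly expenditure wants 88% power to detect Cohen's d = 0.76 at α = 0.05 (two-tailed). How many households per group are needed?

z_{α/2} = 1.96, z_β = Φ⁻¹(0.88) = 1.175. For medium effect (d = 0.76): n per group = 2(z_{α/2} + z_β)²/d² = 2(1.96 + 1.175)²/0.76² = 34.03 → 35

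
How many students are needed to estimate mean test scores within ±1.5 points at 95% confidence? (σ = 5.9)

n = (z*σ/E)² = (1.96×5.9/1.5)² = 59.4 → n = 60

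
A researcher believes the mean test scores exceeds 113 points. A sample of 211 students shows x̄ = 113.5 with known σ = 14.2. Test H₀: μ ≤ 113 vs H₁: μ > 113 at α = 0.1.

z = 0.511. Critical value: 1.28. Fail to reject H₀.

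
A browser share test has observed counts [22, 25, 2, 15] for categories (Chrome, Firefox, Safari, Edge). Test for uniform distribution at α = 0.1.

Expected = 16 each. χ² = Σ(O-E)²/E = 19.625. df = 3, critical value = 6.251. Reject H₀.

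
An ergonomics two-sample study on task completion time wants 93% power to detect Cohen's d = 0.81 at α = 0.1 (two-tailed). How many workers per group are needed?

z_{α/2} = 1.645, z_β = Φ⁻¹(0.93) = 1.476. For large effect (d = 0.81): n per group = 2(z_{α/2} + z_β)²/d² = 2(1.645 + 1.476)²/0.81² = 29.7 → 30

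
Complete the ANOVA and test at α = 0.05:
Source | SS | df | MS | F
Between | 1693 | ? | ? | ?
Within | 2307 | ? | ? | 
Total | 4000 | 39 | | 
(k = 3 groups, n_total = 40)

df_between = 2, df_within = 37. MS_between = 846.5, MS_within = 62.35. F = 13.576, F_crit ≈ 3.252. Reject H₀.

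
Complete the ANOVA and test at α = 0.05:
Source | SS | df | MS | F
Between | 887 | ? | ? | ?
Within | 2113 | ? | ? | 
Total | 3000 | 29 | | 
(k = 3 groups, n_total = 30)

df_between = 2, df_within = 27. MS_between = 443.5, MS_within = 78.26. F = 5.667, F_crit ≈ 3.354. Reject H₀.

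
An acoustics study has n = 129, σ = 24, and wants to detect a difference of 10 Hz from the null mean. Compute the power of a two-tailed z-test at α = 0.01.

SE = σ/√n = 24/√129 = 2.113. Non-centrality λ = d/SE = 10/2.113 = 4.732. Power ≈ Φ(λ - z_{α/2}) = Φ(4.732 - 2.576) = Φ(2.156) = 0.984.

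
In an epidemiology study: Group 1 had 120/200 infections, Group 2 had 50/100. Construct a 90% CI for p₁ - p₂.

p̂₁ = 0.6, p̂₂ = 0.5. Difference = 0.1. CI = (-0.0, 0.2)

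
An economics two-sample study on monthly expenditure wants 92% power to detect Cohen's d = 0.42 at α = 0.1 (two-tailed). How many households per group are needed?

z_{α/2} = 1.645, z_β = Φ⁻¹(0.92) = 1.405. For small effect (d = 0.42): n per group = 2(z_{α/2} + z_β)²/d² = 2(1.645 + 1.405)²/0.42² = 105.5 → 106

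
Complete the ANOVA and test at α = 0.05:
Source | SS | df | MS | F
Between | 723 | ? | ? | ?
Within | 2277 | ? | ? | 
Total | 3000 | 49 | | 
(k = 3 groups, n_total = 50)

df_between = 2, df_within = 47. MS_between = 361.5, MS_within = 48.45. F = 7.462, F_crit ≈ 3.195. Reject H₀.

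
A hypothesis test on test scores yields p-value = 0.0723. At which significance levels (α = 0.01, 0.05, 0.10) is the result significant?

p = 0.0723. Significant at: α = 0.1.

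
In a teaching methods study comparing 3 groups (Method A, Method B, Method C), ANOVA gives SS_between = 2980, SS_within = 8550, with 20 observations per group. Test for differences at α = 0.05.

df_between = 2, df_within = 57. F = MS_between/MS_within = 1490.0/150.0 = 9.933. F_crit ≈ 3.159. Reject H₀. At least one mean differs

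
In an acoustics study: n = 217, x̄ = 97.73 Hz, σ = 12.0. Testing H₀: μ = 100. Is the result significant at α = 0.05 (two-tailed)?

z = (97.73 - 100)/(12.0/√217) = -2.787. Since |z| > 1.96, significant at α = 0.05.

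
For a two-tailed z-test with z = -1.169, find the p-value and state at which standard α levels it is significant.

p = 2·P(Z > |-1.169|) = 2·(1 - Φ(1.169)) ≈ 0.2424. Not significant at any standard level.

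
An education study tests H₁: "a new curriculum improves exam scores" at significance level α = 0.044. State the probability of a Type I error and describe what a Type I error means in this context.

P(Type I error) = α = 0.044. A Type I error is rejecting H₀ when H₀ is actually true (false positive) — here, concluding that a new curriculum improves exam scores when in fact this is not the case. Consequence: adopting a curriculum that gives no real benefit — disruption for nothing.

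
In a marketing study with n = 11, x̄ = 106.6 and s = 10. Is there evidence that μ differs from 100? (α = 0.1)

t = (x̄ - μ₀)/(s/√n) = (106.6 - 100)/(10/√11) = 2.189. df = 10, critical t = ±1.812. Reject H₀.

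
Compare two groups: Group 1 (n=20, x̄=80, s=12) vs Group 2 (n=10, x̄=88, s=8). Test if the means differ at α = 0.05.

Pooled sp = 10.88. t = -1.899, df = 28. Critical t = ±2.048. Fail to reject H₀.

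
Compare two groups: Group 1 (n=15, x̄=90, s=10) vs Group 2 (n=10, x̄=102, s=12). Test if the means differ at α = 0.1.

Pooled sp = 10.83. t = -2.715, df = 23. Critical t = ±1.714. Reject H₀.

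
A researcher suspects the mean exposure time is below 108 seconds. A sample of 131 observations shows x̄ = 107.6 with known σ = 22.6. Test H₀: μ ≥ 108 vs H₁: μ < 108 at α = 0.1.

z = -0.203. Critical value: -1.28. Fail to reject H₀.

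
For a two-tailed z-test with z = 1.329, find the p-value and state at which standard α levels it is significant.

p = 2·P(Z > |1.329|) = 2·(1 - Φ(1.329)) ≈ 0.1838. Not significant at any standard level.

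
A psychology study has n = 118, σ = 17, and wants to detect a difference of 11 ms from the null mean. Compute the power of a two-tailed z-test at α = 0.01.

SE = σ/√n = 17/√118 = 1.565. Non-centrality λ = d/SE = 11/1.565 = 7.029. Power ≈ Φ(λ - z_{α/2}) = Φ(7.029 - 2.576) = Φ(4.453) = 1.0.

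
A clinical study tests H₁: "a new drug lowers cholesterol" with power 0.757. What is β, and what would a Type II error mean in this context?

β = 1 - power = 1 - 0.757 = 0.243. A Type II error is failing to reject H₀ when H₀ is false (false negative) — here, failing to conclude that a new drug lowers cholesterol when in fact it is true. Consequence: shelving an effective drug — patients miss out on a treatment that would have helped.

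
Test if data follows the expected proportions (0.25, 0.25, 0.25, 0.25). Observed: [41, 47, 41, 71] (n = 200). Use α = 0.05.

Expected: [50.0, 50.0, 50.0, 50.0]. χ² = 12.24. df = 3, critical = 7.815. Reject H₀.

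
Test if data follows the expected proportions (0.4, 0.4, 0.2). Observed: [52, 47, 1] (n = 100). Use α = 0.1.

Expected: [40.0, 40.0, 20.0]. χ² = 22.875. df = 2, critical = 4.605. Reject H₀.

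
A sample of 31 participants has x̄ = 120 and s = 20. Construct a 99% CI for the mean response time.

CI = x̄ ± t*(s/√n) = 120 ± 2.75(20/√31) = (110.12, 129.88)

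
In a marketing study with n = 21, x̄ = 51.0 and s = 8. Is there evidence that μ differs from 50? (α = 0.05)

t = (x̄ - μ₀)/(s/√n) = (51.0 - 50)/(8/√21) = 0.573. df = 20, critical t = ±2.086. Fail to reject H₀.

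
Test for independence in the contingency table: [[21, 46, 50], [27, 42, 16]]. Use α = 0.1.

χ² = 13.722. df = 2, critical = 4.605. Reject H₀. Variables are dependent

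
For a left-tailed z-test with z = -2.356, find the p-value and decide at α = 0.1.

p = P(Z < -2.356) = Φ(-2.356) ≈ 0.0092. Since p < 0.1, reject H₀ (significant) at α = 0.1.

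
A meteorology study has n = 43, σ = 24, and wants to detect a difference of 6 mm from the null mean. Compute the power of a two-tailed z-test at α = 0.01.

SE = σ/√n = 24/√43 = 3.66. Non-centrality λ = d/SE = 6/3.66 = 1.639. Power ≈ Φ(λ - z_{α/2}) = Φ(1.639 - 2.576) = Φ(-0.937) = 0.174.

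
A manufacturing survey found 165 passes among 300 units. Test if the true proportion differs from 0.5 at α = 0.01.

p̂ = 0.55, p₀ = 0.5. z = (p̂ - p₀)/√(p₀(1-p₀)/n) = 1.732. Critical: ±2.576. Fail to reject H₀.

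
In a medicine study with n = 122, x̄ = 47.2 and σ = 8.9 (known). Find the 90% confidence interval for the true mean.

CI = x̄ ± z*(σ/√n) = 47.2 ± 1.645(8.9/√122) = 47.2 ± 1.33 = (45.87, 48.53)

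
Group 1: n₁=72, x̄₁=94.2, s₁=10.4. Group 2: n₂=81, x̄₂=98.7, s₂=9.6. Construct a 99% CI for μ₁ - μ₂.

Difference = -4.5. SE = √(10.4²/72 + 9.6²/81) = 1.625. CI = (-8.69, -0.31)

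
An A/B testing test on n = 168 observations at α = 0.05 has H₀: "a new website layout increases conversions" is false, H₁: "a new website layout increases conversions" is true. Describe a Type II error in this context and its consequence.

Type II error: failing to reject H₀ when it is false — concluding that a new website layout increases conversions is not supported when in fact it is. Consequence: discarding a layout that would have improved conversions — lost revenue.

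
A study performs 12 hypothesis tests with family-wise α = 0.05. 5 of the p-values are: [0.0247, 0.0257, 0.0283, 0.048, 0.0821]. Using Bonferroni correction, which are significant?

Bonferroni α = 0.05/12 = 0.00417. None of the given p-values are significant.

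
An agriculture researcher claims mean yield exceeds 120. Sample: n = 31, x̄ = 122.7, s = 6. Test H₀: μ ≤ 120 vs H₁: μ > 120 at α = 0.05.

t = (122.7 - 120)/(6/√31) = 2.505, df = 30. Critical t = 1.697. Reject H₀.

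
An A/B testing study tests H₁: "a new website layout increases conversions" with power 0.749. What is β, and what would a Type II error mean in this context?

β = 1 - power = 1 - 0.749 = 0.251. A Type II error is failing to reject H₀ when H₀ is false (false negative) — here, failing to conclude that a new website layout increases conversions when in fact it is true. Consequence: discarding a layout that would have improved conversions — lost revenue.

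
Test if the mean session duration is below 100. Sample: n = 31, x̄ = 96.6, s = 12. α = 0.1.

t = (96.6 - 100)/(12/√31) = -1.578, df = 30. Critical t = -1.31. Reject H₀.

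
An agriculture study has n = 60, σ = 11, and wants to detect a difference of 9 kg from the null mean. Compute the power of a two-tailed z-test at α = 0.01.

SE = σ/√n = 11/√60 = 1.42. Non-centrality λ = d/SE = 9/1.42 = 6.338. Power ≈ Φ(λ - z_{α/2}) = Φ(6.338 - 2.576) = Φ(3.762) = 1.0.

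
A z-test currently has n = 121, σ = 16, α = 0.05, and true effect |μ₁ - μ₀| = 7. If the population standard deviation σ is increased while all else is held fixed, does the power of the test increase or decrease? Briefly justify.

Power decreases: a larger σ inflates the standard error σ/√n, pulling the sampling distribution under H₁ back toward the critical value.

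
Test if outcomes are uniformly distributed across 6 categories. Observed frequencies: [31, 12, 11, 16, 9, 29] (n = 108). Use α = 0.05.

Expected = 18 each. χ² = Σ(O-E)²/E = 25.556. df = 5, critical value = 11.07. Reject H₀.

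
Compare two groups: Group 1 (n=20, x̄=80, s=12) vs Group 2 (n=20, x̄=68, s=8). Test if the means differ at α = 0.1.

Pooled sp = 10.2. t = 3.721, df = 38. Critical t = ±1.686. Reject H₀.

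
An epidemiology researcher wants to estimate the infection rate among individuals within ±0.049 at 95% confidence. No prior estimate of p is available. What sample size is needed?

Conservative approach: use p = 0.5 (maximizes p(1-p) = 0.25). n = z²(0.25)/E² = 1.96²×0.25/0.049² = 400.0 → n = 400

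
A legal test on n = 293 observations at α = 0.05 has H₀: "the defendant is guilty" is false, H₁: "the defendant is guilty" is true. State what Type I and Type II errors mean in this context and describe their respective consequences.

Type I (false positive): concluding that the defendant is guilty when it is not — convicting an innocent person. Type II (false negative): failing to conclude that the defendant is guilty when it is — acquitting a guilty person. Which is costlier depends on domain priorities and is a judgement call rather than a statistical fact.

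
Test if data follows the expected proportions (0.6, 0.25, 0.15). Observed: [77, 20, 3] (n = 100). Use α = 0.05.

Expected: [60.0, 25.0, 15.0]. χ² = 15.417. df = 2, critical = 5.991. Reject H₀.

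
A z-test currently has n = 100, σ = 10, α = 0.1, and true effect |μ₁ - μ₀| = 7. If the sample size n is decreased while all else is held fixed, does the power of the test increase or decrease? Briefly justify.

Power decreases: a smaller n inflates the standard error σ/√n, pulling the sampling distribution under H₁ back toward the critical value.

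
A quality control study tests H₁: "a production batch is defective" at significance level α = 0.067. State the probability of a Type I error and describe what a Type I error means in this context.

P(Type I error) = α = 0.067. A Type I error is rejecting H₀ when H₀ is actually true (false positive) — here, concluding that a production batch is defective when in fact this is not the case. Consequence: scrapping a good batch — wasted material and cost for no reason.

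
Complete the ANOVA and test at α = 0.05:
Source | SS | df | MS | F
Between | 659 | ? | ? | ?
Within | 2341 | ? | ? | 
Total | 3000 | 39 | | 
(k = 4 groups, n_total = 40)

df_between = 3, df_within = 36. MS_between = 219.67, MS_within = 65.03. F = 3.378, F_crit ≈ 2.866. Reject H₀.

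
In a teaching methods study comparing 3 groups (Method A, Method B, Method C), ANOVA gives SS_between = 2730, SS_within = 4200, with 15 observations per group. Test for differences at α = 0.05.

df_between = 2, df_within = 42. F = MS_between/MS_within = 1365.0/100.0 = 13.65. F_crit ≈ 3.22. Reject H₀. At least one mean differs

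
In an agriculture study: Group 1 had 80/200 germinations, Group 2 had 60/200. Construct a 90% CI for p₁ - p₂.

p̂₁ = 0.4, p̂₂ = 0.3. Difference = 0.1. CI = (0.022, 0.178)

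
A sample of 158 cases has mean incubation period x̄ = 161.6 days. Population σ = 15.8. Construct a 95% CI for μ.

CI = x̄ ± z*(σ/√n) = 161.6 ± 1.96(15.8/√158) = 161.6 ± 2.46 = (159.14, 164.06)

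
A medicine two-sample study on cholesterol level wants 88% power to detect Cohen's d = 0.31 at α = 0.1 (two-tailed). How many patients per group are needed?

z_{α/2} = 1.645, z_β = Φ⁻¹(0.88) = 1.175. For small effect (d = 0.31): n per group = 2(z_{α/2} + z_β)²/d² = 2(1.645 + 1.175)²/0.31² = 165.5 → 166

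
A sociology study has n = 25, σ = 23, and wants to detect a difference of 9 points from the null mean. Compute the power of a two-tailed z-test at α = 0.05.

SE = σ/√n = 23/√25 = 4.6. Non-centrality λ = d/SE = 9/4.6 = 1.957. Power ≈ Φ(λ - z_{α/2}) = Φ(1.957 - 1.96) = Φ(-0.003) = 0.499.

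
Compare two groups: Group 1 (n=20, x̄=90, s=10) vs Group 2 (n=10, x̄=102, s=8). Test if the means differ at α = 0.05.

Pooled sp = 9.4. t = -3.295, df = 28. Critical t = ±2.048. Reject H₀.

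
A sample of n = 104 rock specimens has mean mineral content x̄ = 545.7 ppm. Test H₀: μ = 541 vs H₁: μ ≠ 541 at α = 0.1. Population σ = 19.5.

z = (x̄ - μ₀)/(σ/√n) = (545.7 - 541)/(19.5/√104) = 2.458. Critical value: ±1.645. Since |2.458| > 1.645, Reject H₀.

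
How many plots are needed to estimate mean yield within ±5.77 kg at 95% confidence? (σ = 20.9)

n = (z*σ/E)² = (1.96×20.9/5.77)² = 50.4 → n = 51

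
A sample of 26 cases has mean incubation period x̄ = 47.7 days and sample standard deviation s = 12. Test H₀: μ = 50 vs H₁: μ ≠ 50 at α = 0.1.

t = (x̄ - μ₀)/(s/√n) = (47.7 - 50)/(12/√26) = -0.977. df = 25, critical t = ±1.708. Fail to reject H₀.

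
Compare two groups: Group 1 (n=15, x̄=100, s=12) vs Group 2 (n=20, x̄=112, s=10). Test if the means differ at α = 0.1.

Pooled sp = 10.89. t = -3.225, df = 33. Critical t = ±1.692. Reject H₀.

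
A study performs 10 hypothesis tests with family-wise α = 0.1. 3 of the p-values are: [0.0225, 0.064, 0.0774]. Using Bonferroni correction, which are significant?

Bonferroni α = 0.1/10 = 0.01. None of the given p-values are significant.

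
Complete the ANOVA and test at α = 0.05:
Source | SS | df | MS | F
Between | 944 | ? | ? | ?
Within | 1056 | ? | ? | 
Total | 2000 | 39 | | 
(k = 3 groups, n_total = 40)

df_between = 2, df_within = 37. MS_between = 472.0, MS_within = 28.54. F = 16.538, F_crit ≈ 3.252. Reject H₀.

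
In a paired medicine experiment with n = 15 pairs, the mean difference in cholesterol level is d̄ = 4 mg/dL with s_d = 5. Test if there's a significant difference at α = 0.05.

t = d̄/(s_d/√n) = 4/(5/√15) = 3.098. df = 14, critical t = ±2.145. Reject H₀.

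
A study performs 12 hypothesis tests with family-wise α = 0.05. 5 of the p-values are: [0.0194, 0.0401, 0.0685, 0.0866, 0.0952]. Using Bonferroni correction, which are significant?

Bonferroni α = 0.05/12 = 0.00417. None of the given p-values are significant.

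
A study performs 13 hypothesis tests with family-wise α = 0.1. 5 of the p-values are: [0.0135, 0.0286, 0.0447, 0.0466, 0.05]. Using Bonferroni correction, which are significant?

Bonferroni α = 0.1/13 = 0.00769. None of the given p-values are significant.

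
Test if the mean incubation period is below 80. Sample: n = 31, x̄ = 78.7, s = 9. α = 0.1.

t = (78.7 - 80)/(9/√31) = -0.804, df = 30. Critical t = -1.31. Fail to reject H₀.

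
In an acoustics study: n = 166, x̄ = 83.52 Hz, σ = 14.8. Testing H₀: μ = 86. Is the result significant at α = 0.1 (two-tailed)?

z = (83.52 - 86)/(14.8/√166) = -2.159. Since |z| > 1.645, significant at α = 0.1.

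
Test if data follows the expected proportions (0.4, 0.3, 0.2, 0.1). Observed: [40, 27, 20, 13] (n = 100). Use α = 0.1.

Expected: [40.0, 30.0, 20.0, 10.0]. χ² = 1.2. df = 3, critical = 6.251. Fail to reject H₀.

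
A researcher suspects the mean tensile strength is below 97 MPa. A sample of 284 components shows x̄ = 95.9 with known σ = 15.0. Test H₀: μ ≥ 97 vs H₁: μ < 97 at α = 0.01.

z = -1.236. Critical value: -2.33. Fail to reject H₀.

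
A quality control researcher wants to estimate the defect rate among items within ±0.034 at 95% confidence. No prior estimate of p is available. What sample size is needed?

Conservative approach: use p = 0.5 (maximizes p(1-p) = 0.25). n = z²(0.25)/E² = 1.96²×0.25/0.034² = 830.8 → n = 831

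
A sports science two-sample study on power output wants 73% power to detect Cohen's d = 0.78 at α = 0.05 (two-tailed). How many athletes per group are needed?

z_{α/2} = 1.96, z_β = Φ⁻¹(0.73) = 0.613. For medium effect (d = 0.78): n per group = 2(z_{α/2} + z_β)²/d² = 2(1.96 + 0.613)²/0.78² = 21.8 → 22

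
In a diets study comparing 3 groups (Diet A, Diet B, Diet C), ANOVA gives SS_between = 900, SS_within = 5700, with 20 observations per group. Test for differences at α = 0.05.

df_between = 2, df_within = 57. F = MS_between/MS_within = 450.0/100.0 = 4.5. F_crit ≈ 3.159. Reject H₀. At least one mean differs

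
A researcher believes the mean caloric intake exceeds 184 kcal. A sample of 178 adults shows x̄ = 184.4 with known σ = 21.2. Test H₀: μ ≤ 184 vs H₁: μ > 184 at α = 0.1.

z = 0.252. Critical value: 1.28. Fail to reject H₀.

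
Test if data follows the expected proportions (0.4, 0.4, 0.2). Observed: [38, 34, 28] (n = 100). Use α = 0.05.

Expected: [40.0, 40.0, 20.0]. χ² = 4.2. df = 2, critical = 5.991. Fail to reject H₀.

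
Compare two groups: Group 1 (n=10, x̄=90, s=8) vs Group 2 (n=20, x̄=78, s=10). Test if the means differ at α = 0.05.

Pooled sp = 9.4. t = 3.295, df = 28. Critical t = ±2.048. Reject H₀.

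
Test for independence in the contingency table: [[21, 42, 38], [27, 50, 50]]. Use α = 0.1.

χ² = 0.119. df = 2, critical = 4.605. Fail to reject H₀. No evidence of dependence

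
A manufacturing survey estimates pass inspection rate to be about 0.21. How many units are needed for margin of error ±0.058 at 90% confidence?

n = z²p(1-p)/E² = 1.645²×0.21×0.79/0.058² = 133.5 → n = 134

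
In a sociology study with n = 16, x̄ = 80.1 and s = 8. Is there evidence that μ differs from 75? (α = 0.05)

t = (x̄ - μ₀)/(s/√n) = (80.1 - 75)/(8/√16) = 2.55. df = 15, critical t = ±2.131. Reject H₀.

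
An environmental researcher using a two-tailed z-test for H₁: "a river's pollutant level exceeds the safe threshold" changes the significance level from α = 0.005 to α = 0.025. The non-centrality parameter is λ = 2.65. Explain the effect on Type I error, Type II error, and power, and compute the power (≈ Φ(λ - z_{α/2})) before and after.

Increasing α from 0.005 to 0.025:
• Type I error rate increases (α is the Type I rate by definition).
• Critical value moves from z_{α/2} = 2.807 to 2.241, so power = Φ(λ - z_{α/2}) goes from Φ(2.65 - 2.807) = 0.438 to Φ(2.65 - 2.241) = 0.659.
• Type II error rate β = 1 - power therefore decreases (0.562 → 0.341).
Appropriate when false negatives are costly — here, allowing unsafe pollution to continue.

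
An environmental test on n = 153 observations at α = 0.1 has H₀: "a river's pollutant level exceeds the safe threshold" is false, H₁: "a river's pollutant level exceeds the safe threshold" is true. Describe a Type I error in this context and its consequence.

Type I error: rejecting H₀ when it is true — concluding that a river's pollutant level exceeds the safe threshold when in fact it is not. Consequence: shutting down a compliant factory unnecessarily.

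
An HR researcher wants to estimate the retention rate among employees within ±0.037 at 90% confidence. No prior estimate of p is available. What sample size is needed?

Conservative approach: use p = 0.5 (maximizes p(1-p) = 0.25). n = z²(0.25)/E² = 1.645²×0.25/0.037² = 494.2 → n = 495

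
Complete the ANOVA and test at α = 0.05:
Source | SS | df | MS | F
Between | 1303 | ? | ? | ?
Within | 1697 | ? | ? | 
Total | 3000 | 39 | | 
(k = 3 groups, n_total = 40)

df_between = 2, df_within = 37. MS_between = 651.5, MS_within = 45.86. F = 14.205, F_crit ≈ 3.252. Reject H₀.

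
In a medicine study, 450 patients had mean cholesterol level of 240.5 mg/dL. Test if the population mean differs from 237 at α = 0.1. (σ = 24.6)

z = (x̄ - μ₀)/(σ/√n) = (240.5 - 237)/(24.6/√450) = 3.018. Critical value: ±1.645. Since |3.018| > 1.645, Reject H₀.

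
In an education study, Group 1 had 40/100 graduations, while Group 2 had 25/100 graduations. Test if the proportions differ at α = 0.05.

p̂₁ = 0.4, p̂₂ = 0.25, pooled p̂ = 0.325. z = 2.265. Critical: ±1.96. Reject H₀.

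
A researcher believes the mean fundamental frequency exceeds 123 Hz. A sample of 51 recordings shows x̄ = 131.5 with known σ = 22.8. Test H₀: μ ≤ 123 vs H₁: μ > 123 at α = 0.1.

z = 2.662. Critical value: 1.28. Reject H₀.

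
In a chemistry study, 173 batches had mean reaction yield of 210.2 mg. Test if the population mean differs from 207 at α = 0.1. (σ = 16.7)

z = (x̄ - μ₀)/(σ/√n) = (210.2 - 207)/(16.7/√173) = 2.52. Critical value: ±1.645. Since |2.52| > 1.645, Reject H₀.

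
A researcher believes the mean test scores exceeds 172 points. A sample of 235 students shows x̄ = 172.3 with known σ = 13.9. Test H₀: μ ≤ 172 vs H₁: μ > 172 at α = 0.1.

z = 0.331. Critical value: 1.28. Fail to reject H₀.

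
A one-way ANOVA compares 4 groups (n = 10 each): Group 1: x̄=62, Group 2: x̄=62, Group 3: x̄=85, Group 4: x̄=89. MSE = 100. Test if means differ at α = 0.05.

Grand mean = 74.5. SS_between = 6330.0, MS_between = 2110.0. F = 21.1, F_crit ≈ 2.866. Reject H₀.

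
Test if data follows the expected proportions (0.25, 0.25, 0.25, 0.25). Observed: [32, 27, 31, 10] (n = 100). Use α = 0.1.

Expected: [25.0, 25.0, 25.0, 25.0]. χ² = 12.56. df = 3, critical = 6.251. Reject H₀.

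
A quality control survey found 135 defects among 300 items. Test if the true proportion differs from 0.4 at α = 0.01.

p̂ = 0.45, p₀ = 0.4. z = (p̂ - p₀)/√(p₀(1-p₀)/n) = 1.768. Critical: ±2.576. Fail to reject H₀.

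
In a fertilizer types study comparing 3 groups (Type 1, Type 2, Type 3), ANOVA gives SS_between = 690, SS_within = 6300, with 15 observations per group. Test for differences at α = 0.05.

df_between = 2, df_within = 42. F = MS_between/MS_within = 345.0/150.0 = 2.3. F_crit ≈ 3.22. Fail to reject H₀.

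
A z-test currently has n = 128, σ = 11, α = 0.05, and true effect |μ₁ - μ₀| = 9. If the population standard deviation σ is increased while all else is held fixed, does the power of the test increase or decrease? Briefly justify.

Power decreases: a larger σ inflates the standard error σ/√n, pulling the sampling distribution under H₁ back toward the critical value.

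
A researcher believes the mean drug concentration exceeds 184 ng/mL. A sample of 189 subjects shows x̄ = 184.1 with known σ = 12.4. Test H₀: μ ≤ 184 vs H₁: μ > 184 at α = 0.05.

z = 0.111. Critical value: 1.645. Fail to reject H₀.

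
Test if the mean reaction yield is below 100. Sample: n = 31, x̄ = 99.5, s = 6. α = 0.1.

t = (99.5 - 100)/(6/√31) = -0.464, df = 30. Critical t = -1.31. Fail to reject H₀.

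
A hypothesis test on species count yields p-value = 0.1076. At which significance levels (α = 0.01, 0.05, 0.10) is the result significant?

p = 0.1076. Not significant at any of the given levels.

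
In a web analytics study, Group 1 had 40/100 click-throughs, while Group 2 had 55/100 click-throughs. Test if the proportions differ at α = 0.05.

p̂₁ = 0.4, p̂₂ = 0.55, pooled p̂ = 0.475. z = -2.124. Critical: ±1.96. Reject H₀.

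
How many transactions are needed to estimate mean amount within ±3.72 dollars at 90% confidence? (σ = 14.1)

n = (z*σ/E)² = (1.645×14.1/3.72)² = 38.9 → n = 39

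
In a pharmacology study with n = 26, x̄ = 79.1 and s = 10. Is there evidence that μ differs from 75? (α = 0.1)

t = (x̄ - μ₀)/(s/√n) = (79.1 - 75)/(10/√26) = 2.091. df = 25, critical t = ±1.708. Reject H₀.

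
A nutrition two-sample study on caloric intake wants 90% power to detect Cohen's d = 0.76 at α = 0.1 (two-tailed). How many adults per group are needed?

z_{α/2} = 1.645, z_β = Φ⁻¹(0.9) = 1.282. For medium effect (d = 0.76): n per group = 2(z_{α/2} + z_β)²/d² = 2(1.645 + 1.282)²/0.76² = 29.7 → 30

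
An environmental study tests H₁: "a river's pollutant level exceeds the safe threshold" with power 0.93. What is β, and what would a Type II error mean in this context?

β = 1 - power = 1 - 0.93 = 0.07. A Type II error is failing to reject H₀ when H₀ is false (false negative) — here, failing to conclude that a river's pollutant level exceeds the safe threshold when in fact it is true. Consequence: allowing unsafe pollution to continue.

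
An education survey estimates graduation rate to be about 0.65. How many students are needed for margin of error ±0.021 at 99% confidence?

n = z²p(1-p)/E² = 2.576²×0.65×0.35/0.021² = 3423.2 → n = 3424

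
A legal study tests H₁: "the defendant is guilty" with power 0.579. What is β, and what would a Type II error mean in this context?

β = 1 - power = 1 - 0.579 = 0.421. A Type II error is failing to reject H₀ when H₀ is false (false negative) — here, failing to conclude that the defendant is guilty when in fact it is true. Consequence: acquitting a guilty person.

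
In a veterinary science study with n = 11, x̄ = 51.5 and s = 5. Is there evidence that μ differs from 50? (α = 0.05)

t = (x̄ - μ₀)/(s/√n) = (51.5 - 50)/(5/√11) = 0.995. df = 10, critical t = ±2.228. Fail to reject H₀.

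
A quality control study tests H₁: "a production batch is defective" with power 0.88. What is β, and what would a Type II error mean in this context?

β = 1 - power = 1 - 0.88 = 0.12. A Type II error is failing to reject H₀ when H₀ is false (false negative) — here, failing to conclude that a production batch is defective when in fact it is true. Consequence: shipping a defective batch — faulty products reach customers.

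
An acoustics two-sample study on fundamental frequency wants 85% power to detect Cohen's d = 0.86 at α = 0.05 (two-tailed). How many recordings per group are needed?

z_{α/2} = 1.96, z_β = Φ⁻¹(0.85) = 1.036. For large effect (d = 0.86): n per group = 2(z_{α/2} + z_β)²/d² = 2(1.96 + 1.036)²/0.86² = 24.3 → 25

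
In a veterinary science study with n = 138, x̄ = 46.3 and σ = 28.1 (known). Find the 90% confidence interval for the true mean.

CI = x̄ ± z*(σ/√n) = 46.3 ± 1.645(28.1/√138) = 46.3 ± 3.93 = (42.37, 50.23)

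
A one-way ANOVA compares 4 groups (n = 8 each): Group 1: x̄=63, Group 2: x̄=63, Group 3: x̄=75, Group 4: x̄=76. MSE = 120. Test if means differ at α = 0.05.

Grand mean = 69.25. SS_between = 1254.0, MS_between = 418.0. F = 3.483, F_crit ≈ 2.947. Reject H₀.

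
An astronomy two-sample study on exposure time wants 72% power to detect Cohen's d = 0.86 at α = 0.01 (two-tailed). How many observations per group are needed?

z_{α/2} = 2.576, z_β = Φ⁻¹(0.72) = 0.583. For large effect (d = 0.86): n per group = 2(z_{α/2} + z_β)²/d² = 2(2.576 + 0.583)²/0.86² = 27.0 → 27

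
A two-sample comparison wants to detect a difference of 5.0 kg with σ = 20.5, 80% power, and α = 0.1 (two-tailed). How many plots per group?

n per group = 2(z_α/2 + z_β)²σ²/d² = 2×(1.645 + 0.84)²×20.5²/5.0² = 207.6 → n = 208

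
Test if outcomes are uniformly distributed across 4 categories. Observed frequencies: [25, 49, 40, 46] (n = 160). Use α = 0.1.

Expected = 40 each. χ² = Σ(O-E)²/E = 8.55. df = 3, critical value = 6.251. Reject H₀.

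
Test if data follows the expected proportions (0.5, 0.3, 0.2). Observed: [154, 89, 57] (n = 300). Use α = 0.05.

Expected: [150.0, 90.0, 60.0]. χ² = 0.268. df = 2, critical = 5.991. Fail to reject H₀.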